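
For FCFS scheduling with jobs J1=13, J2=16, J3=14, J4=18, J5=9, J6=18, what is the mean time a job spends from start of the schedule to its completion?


Completion times:
  J1: completes at 13
  J2: completes at 29
  J3: completes at 43
  J4: completes at 61
  J5: completes at 70
  J6: completes at 88
Sum = 304
Average = 304/6
= 50.67


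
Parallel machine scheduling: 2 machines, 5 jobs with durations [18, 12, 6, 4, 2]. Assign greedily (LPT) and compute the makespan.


Jobs (LPT sorted): [18, 12, 6, 4, 2]
Machines: 2
  J=18 → Machine 1 (load: 0+18=18)
  J=12 → Machine 2 (load: 0+12=12)
  J=6 → Machine 2 (load: 12+6=18)
  J=4 → Machine 1 (load: 18+4=22)
  J=2 → Machine 2 (load: 18+2=20)
Machine loads: [22, 20]
Makespan = max = 22 time units


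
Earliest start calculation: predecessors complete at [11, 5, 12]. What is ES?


ES = max of all predecessor completion times
Predecessors: [11, 5, 12]
ES = max(11, 5, 12)
= 12


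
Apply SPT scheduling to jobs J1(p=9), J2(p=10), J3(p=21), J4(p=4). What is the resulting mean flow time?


SPT order: J4 → J1 → J2 → J3
Completion times:
  J4: C=4
  J1: C=13
  J2: C=23
  J3: C=44
Sum = 84, n = 4
Mean flow = 84/4
= 21.00


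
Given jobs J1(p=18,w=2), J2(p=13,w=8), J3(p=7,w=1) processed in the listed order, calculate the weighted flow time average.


Completion times:
  J1: C=18, w×C=2×18=36
  J2: C=31, w×C=8×31=248
  J3: C=38, w×C=1×38=38
Sum w×C = 322
Sum w = 11
Weighted avg = 322/11
= 29.27


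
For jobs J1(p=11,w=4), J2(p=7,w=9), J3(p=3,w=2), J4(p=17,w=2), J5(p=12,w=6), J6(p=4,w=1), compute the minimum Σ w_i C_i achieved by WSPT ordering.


WSPT order (by p/w): J2 → J3 → J5 → J1 → J6 → J4
  J2: C=7, w·C=9×7=63
  J3: C=10, w·C=2×10=20
  J5: C=22, w·C=6×22=132
  J1: C=33, w·C=4×33=132
  J6: C=37, w·C=1×37=37
  J4: C=54, w·C=2×54=108
Σ w·C = 492
= 492


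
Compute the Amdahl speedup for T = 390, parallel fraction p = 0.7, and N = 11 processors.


Amdahl's law: T_p = T × ((1-p) + p/N)
= 390 × ((1-0.7) + 0.7/11)
= 390 × (0.30 + 0.0636)
= 390 × 0.3636
= 141.82
Speedup = 390/141.82
= 2.75×


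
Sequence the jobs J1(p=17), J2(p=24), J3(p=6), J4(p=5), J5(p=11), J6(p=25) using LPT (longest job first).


LPT: sort by longest processing time first
  J6: p=25
  J2: p=24
  J1: p=17
  J5: p=11
  J3: p=6
  J4: p=5
Order: J6 → J2 → J1 → J5 → J3 → J4


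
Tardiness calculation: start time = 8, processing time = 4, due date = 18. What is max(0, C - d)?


Completion = start + processing = 8 + 4 = 12
Tardiness = max(0, C - d) = max(0, 12 - 18)
= max(0, -6)
= 0


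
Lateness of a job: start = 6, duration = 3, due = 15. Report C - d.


Completion = 6 + 3 = 9
Lateness = C - d = 9 - 15
= -6


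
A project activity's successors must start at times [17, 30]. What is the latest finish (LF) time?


LF = min of all successor start times
Successors start at: [17, 30]
LF = min(17, 30)
= 17


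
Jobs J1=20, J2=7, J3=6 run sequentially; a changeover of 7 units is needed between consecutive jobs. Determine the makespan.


Makespan = Σ processing + (n-1) × setup
= (20 + 7 + 6) + (3-1)×7
= 33 + 14
= 47 time units


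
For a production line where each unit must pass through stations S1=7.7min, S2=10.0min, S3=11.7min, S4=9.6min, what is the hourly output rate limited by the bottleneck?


Bottleneck = longest station time
Station times: [7.7, 10.0, 11.7, 9.6]
Max = 11.7 min
Rate = 60 / 11.7
= 5.13 units/hour (bottleneck: 11.7min)


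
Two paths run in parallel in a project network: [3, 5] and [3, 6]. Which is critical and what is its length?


Path A: 3 + 5 = 8
Path B: 3 + 6 = 9
Critical path = longest = max(8, 9)
= 9 (Path B)


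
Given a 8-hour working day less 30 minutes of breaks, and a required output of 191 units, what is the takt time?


Available = 8×60 - 30 = 450 min
Takt time = 450 / 191
= 2.36 min/unit


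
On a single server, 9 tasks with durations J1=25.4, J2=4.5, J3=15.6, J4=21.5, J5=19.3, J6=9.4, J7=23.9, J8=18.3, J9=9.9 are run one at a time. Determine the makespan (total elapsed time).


Sequential makespan: sum all processing times
= 25.4 + 4.5 + 15.6 + 21.5 + 19.3 + 9.4 + 23.9 + 18.3 + 9.9
= 147.8 time units


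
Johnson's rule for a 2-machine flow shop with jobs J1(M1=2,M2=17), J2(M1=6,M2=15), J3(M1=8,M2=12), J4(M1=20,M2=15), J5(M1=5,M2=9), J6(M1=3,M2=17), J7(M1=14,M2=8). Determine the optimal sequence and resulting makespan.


Johnson's rule:
Group 1 (M1≤M2, sort by M1): ['J1', 'J6', 'J5', 'J2', 'J3']
Group 2 (M1>M2, sort desc M2): ['J4', 'J7']
Sequence: J1 → J6 → J5 → J2 → J3 → J4 → J7
Makespan calculation:
  J1: M1 done=2, M2 done=19
  J6: M1 done=5, M2 done=36
  J5: M1 done=10, M2 done=45
  J2: M1 done=16, M2 done=60
  J3: M1 done=24, M2 done=72
  J4: M1 done=44, M2 done=87
  J7: M1 done=58, M2 done=95
= Sequence: J1 → J6 → J5 → J2 → J3 → J4 → J7, Makespan: 95


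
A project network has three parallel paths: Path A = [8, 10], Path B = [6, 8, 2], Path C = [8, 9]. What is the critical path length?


Path A: 8 + 10 = 18
Path B: 6 + 8 + 2 = 16
Path C: 8 + 9 = 17
Critical path = longest = max(18, 16, 17)
= 18 (Path A)


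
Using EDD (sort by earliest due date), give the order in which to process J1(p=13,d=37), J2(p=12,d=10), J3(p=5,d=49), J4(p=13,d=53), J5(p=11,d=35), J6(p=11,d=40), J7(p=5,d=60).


EDD: sort by earliest due date
  J2: d=10, p=12
  J5: d=35, p=11
  J1: d=37, p=13
  J6: d=40, p=11
  J3: d=49, p=5
  J4: d=53, p=13
  J7: d=60, p=5
Order: J2 → J5 → J1 → J6 → J3 → J4 → J7


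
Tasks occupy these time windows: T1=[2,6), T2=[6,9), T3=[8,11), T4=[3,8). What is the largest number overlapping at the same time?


Check each time point for overlaps:
  t=3: 2 tasks active (T1, T4)
Max concurrent = 2


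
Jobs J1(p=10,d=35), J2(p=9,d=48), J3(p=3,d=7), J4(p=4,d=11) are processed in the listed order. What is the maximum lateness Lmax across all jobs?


Lateness per job (L = C - d):
  J1: C=10, d=35, L=-25
  J2: C=19, d=48, L=-29
  J3: C=22, d=7, L=15
  J4: C=26, d=11, L=15
Lmax = max(-25, -29, 15, 15)
= 15


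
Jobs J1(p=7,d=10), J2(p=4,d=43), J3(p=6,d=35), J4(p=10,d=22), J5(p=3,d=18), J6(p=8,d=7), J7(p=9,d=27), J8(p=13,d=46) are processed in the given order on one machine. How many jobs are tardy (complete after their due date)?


Completion vs due date:
  J1: C=7, d=10 → on time
  J2: C=11, d=43 → on time
  J3: C=17, d=35 → on time
  J4: C=27, d=22 → TARDY
  J5: C=30, d=18 → TARDY
  J6: C=38, d=7 → TARDY
  J7: C=47, d=27 → TARDY
  J8: C=60, d=46 → TARDY
Tardy jobs: J4, J5, J6, J7, J8
Count = 5


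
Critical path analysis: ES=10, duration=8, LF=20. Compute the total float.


EF = ES + duration = 10 + 8 = 18
LS = LF - duration = 20 - 8 = 12
Total Float = LF - EF = 20 - 18
(or LS - ES = 12 - 10)
= 2


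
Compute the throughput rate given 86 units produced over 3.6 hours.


Throughput = units / time
= 86 / 3.6
= 23.9 units/hour


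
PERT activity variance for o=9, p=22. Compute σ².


σ² = ((p - o) / 6)² = (p - o)² / 36
= (22 - 9)² / 36
= 13² / 36
= 169 / 36
= 4.6944


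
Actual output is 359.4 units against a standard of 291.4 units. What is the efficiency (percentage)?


Efficiency = (actual / standard) × 100
= (359.4 / 291.4) × 100
= 123.3%


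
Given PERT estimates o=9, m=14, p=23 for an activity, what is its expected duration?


te = (o + 4m + p) / 6
= (9 + 4×14 + 23) / 6
= (9 + 56 + 23) / 6
= 88 / 6
= 14.67


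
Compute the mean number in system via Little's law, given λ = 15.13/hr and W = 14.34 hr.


Little's law: L = λ × W
= 15.13 × 14.34
= 216.96


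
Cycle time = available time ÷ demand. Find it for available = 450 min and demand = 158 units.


Cycle time = available time / demand
= 450 / 158
= 2.85 min/unit


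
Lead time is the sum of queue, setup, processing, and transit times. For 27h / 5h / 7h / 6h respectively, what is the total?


Lead time = queue + setup + processing + transit
= 27 + 5 + 7 + 6
= 45 hours


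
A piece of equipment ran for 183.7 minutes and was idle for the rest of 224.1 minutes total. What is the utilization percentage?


Utilization = busy / total × 100
= 183.7 / 224.1 × 100
= 82.0%


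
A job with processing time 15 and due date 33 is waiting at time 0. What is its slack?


Slack = due - current_time - processing
= 33 - 0 - 15
= 18


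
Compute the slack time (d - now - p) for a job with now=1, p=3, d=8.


Slack = due - current_time - processing
= 8 - 1 - 3
= 4


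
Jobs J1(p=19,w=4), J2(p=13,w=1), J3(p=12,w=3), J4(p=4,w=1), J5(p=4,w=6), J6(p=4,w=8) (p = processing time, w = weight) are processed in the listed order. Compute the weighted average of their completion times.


Completion times:
  J1: C=19, w×C=4×19=76
  J2: C=32, w×C=1×32=32
  J3: C=44, w×C=3×44=132
  J4: C=48, w×C=1×48=48
  J5: C=52, w×C=6×52=312
  J6: C=56, w×C=8×56=448
Sum w×C = 1048
Sum w = 23
Weighted avg = 1048/23
= 45.57


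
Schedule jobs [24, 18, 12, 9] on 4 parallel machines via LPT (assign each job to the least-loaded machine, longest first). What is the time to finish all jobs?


Jobs (LPT sorted): [24, 18, 12, 9]
Machines: 4
  J=24 → Machine 1 (load: 0+24=24)
  J=18 → Machine 2 (load: 0+18=18)
  J=12 → Machine 3 (load: 0+12=12)
  J=9 → Machine 4 (load: 0+9=9)
Machine loads: [24, 18, 12, 9]
Makespan = max = 24 time units


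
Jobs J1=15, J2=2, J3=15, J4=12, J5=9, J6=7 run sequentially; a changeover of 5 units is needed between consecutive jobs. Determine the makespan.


Makespan = Σ processing + (n-1) × setup
= (15 + 2 + 15 + 12 + 9 + 7) + (6-1)×5
= 60 + 25
= 85 time units


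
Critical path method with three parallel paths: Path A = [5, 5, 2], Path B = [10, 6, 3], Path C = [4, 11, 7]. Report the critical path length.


Path A: 5 + 5 + 2 = 12
Path B: 10 + 6 + 3 = 19
Path C: 4 + 11 + 7 = 22
Critical path = longest = max(12, 19, 22)
= 22 (Path C)


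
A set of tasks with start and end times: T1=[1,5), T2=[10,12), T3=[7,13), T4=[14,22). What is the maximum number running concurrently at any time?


Check each time point for overlaps:
  t=10: 2 tasks active (T2, T3)
Max concurrent = 2


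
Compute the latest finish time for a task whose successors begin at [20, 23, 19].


LF = min of all successor start times
Successors start at: [20, 23, 19]
LF = min(20, 23, 19)
= 19


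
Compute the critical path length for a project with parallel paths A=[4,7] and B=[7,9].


Path A: 4 + 7 = 11
Path B: 7 + 9 = 16
Critical path = longest = max(11, 16)
= 16 (Path B)


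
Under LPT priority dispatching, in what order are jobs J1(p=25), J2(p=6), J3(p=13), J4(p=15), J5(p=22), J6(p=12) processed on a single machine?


LPT: sort by longest processing time first
  J1: p=25
  J5: p=22
  J4: p=15
  J3: p=13
  J6: p=12
  J2: p=6
Order: J1 → J5 → J4 → J3 → J6 → J2


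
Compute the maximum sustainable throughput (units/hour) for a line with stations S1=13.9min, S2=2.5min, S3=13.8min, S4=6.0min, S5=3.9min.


Bottleneck = longest station time
Station times: [13.9, 2.5, 13.8, 6.0, 3.9]
Max = 13.9 min
Rate = 60 / 13.9
= 4.32 units/hour (bottleneck: 13.9min)


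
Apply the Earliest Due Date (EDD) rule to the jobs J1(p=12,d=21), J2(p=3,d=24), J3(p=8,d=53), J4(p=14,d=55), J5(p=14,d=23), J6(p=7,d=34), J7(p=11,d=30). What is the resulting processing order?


EDD: sort by earliest due date
  J1: d=21, p=12
  J5: d=23, p=14
  J2: d=24, p=3
  J7: d=30, p=11
  J6: d=34, p=7
  J3: d=53, p=8
  J4: d=55, p=14
Order: J1 → J5 → J2 → J7 → J6 → J3 → J4


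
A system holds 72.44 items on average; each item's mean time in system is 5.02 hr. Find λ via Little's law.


Little's law: L = λW → λ = L / W
= 72.44 / 5.02
= 14.43 per hour


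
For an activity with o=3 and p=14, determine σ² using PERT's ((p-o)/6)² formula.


σ² = ((p - o) / 6)² = (p - o)² / 36
= (14 - 3)² / 36
= 11² / 36
= 121 / 36
= 3.3611


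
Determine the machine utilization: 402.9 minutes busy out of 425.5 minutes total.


Utilization = busy / total × 100
= 402.9 / 425.5 × 100
= 94.7%


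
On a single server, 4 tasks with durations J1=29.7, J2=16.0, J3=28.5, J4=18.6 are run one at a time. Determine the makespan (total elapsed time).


Sequential makespan: sum all processing times
= 29.7 + 16.0 + 28.5 + 18.6
= 92.8 time units


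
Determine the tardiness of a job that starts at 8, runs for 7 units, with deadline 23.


Completion = start + processing = 8 + 7 = 15
Tardiness = max(0, C - d) = max(0, 15 - 23)
= max(0, -8)
= 0


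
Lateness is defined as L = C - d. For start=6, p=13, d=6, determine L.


Completion = 6 + 13 = 19
Lateness = C - d = 19 - 6
= 13


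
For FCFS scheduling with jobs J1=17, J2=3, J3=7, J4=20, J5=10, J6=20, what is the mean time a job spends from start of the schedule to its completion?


Completion times:
  J1: completes at 17
  J2: completes at 20
  J3: completes at 27
  J4: completes at 47
  J5: completes at 57
  J6: completes at 77
Sum = 245
Average = 245/6
= 40.83


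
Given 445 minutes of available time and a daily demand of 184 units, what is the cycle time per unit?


Cycle time = available time / demand
= 445 / 184
= 2.42 min/unit


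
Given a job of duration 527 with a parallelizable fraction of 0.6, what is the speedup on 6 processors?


Amdahl's law: T_p = T × ((1-p) + p/N)
= 527 × ((1-0.6) + 0.6/6)
= 527 × (0.40 + 0.1000)
= 527 × 0.5000
= 263.50
Speedup = 527/263.50
= 2.00×


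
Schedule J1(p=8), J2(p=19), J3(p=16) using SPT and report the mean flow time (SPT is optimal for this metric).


SPT order: J1 → J3 → J2
Completion times:
  J1: C=8
  J3: C=24
  J2: C=43
Sum = 75, n = 3
Mean flow = 75/3
= 25.00


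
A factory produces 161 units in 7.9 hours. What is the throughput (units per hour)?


Throughput = units / time
= 161 / 7.9
= 20.4 units/hour


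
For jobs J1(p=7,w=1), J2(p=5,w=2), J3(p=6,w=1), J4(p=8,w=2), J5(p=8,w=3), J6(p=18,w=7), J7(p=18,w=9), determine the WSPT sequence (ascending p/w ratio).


WSPT (Smith's rule): sort by p/w ascending
  J7: p/w = 18/9 = 2.000
  J2: p/w = 5/2 = 2.500
  J6: p/w = 18/7 = 2.571
  J5: p/w = 8/3 = 2.667
  J4: p/w = 8/2 = 4.000
  J3: p/w = 6/1 = 6.000
  J1: p/w = 7/1 = 7.000
Order: J7 → J2 → J6 → J5 → J4 → J3 → J1


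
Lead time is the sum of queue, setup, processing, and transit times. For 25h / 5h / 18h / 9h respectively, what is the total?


Lead time = queue + setup + processing + transit
= 25 + 5 + 18 + 9
= 57 hours


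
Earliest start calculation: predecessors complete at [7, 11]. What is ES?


ES = max of all predecessor completion times
Predecessors: [7, 11]
ES = max(7, 11)
= 11


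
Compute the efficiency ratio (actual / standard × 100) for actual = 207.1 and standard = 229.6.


Efficiency = (actual / standard) × 100
= (207.1 / 229.6) × 100
= 90.2%


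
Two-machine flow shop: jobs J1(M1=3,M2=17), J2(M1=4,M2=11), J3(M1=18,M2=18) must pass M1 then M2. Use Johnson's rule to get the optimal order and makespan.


Johnson's rule:
Group 1 (M1≤M2, sort by M1): ['J1', 'J2', 'J3']
Group 2 (M1>M2, sort desc M2): []
Sequence: J1 → J2 → J3
Makespan calculation:
  J1: M1 done=3, M2 done=20
  J2: M1 done=7, M2 done=31
  J3: M1 done=25, M2 done=49
= Sequence: J1 → J2 → J3, Makespan: 49


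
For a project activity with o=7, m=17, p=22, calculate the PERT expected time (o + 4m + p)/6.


te = (o + 4m + p) / 6
= (7 + 4×17 + 22) / 6
= (7 + 68 + 22) / 6
= 97 / 6
= 16.17


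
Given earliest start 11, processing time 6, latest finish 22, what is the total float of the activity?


EF = ES + duration = 11 + 6 = 17
LS = LF - duration = 22 - 6 = 16
Total Float = LF - EF = 22 - 17
(or LS - ES = 16 - 11)
= 5


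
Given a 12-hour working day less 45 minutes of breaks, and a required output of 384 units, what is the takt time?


Available = 12×60 - 45 = 675 min
Takt time = 675 / 384
= 1.76 min/unit


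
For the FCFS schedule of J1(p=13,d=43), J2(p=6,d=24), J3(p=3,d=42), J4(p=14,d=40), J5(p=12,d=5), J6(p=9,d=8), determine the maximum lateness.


Lateness per job (L = C - d):
  J1: C=13, d=43, L=-30
  J2: C=19, d=24, L=-5
  J3: C=22, d=42, L=-20
  J4: C=36, d=40, L=-4
  J5: C=48, d=5, L=43
  J6: C=57, d=8, L=49
Lmax = max(-30, -5, -20, -4, 43, 49)
= 49


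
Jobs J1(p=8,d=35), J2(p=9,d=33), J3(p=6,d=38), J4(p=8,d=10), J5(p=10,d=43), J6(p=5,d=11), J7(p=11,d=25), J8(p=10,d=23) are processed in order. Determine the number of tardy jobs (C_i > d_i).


Completion vs due date:
  J1: C=8, d=35 → on time
  J2: C=17, d=33 → on time
  J3: C=23, d=38 → on time
  J4: C=31, d=10 → TARDY
  J5: C=41, d=43 → on time
  J6: C=46, d=11 → TARDY
  J7: C=57, d=25 → TARDY
  J8: C=67, d=23 → TARDY
Tardy jobs: J4, J6, J7, J8
Count = 4


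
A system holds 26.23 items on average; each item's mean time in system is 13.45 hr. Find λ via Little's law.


Little's law: L = λW → λ = L / W
= 26.23 / 13.45
= 1.95 per hour


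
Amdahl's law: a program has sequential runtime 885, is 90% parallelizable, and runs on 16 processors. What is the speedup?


Amdahl's law: T_p = T × ((1-p) + p/N)
= 885 × ((1-0.9) + 0.9/16)
= 885 × (0.10 + 0.0563)
= 885 × 0.1562
= 138.28
Speedup = 885/138.28
= 6.40×


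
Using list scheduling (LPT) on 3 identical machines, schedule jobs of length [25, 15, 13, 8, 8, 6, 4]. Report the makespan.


Jobs (LPT sorted): [25, 15, 13, 8, 8, 6, 4]
Machines: 3
  J=25 → Machine 1 (load: 0+25=25)
  J=15 → Machine 2 (load: 0+15=15)
  J=13 → Machine 3 (load: 0+13=13)
  J=8 → Machine 3 (load: 13+8=21)
  J=8 → Machine 2 (load: 15+8=23)
  J=6 → Machine 3 (load: 21+6=27)
  J=4 → Machine 2 (load: 23+4=27)
Machine loads: [25, 27, 27]
Makespan = max = 27 time units


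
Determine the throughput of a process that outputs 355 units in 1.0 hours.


Throughput = units / time
= 355 / 1.0
= 355.0 units/hour


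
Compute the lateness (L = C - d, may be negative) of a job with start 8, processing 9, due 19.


Completion = 8 + 9 = 17
Lateness = C - d = 17 - 19
= -2


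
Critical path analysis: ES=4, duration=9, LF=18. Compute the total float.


EF = ES + duration = 4 + 9 = 13
LS = LF - duration = 18 - 9 = 9
Total Float = LF - EF = 18 - 13
(or LS - ES = 9 - 4)
= 5


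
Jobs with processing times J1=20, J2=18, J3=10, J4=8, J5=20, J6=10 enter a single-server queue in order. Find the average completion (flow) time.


Completion times:
  J1: completes at 20
  J2: completes at 38
  J3: completes at 48
  J4: completes at 56
  J5: completes at 76
  J6: completes at 86
Sum = 324
Average = 324/6
= 54.00


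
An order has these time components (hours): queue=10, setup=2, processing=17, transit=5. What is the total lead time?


Lead time = queue + setup + processing + transit
= 10 + 2 + 17 + 5
= 34 hours


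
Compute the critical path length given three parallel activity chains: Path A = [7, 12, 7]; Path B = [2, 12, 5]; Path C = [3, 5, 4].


Path A: 7 + 12 + 7 = 26
Path B: 2 + 12 + 5 = 19
Path C: 3 + 5 + 4 = 12
Critical path = longest = max(26, 19, 12)
= 26 (Path A)


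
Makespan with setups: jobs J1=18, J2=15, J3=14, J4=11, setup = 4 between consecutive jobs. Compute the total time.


Makespan = Σ processing + (n-1) × setup
= (18 + 15 + 14 + 11) + (4-1)×4
= 58 + 12
= 70 time units


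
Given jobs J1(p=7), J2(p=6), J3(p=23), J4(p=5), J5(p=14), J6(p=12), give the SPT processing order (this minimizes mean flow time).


SPT: sort by shortest processing time
  J4: p=5
  J2: p=6
  J1: p=7
  J6: p=12
  J5: p=14
  J3: p=23
Order: J4 → J2 → J1 → J6 → J5 → J3


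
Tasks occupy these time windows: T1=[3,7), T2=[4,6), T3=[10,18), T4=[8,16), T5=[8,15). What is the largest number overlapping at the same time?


Check each time point for overlaps:
  t=10: 3 tasks active (T3, T4, T5)
Max concurrent = 3


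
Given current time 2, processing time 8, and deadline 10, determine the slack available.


Slack = due - current_time - processing
= 10 - 2 - 8
= 0


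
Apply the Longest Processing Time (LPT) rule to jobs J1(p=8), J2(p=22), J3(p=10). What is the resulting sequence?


LPT: sort by longest processing time first
  J2: p=22
  J3: p=10
  J1: p=8
Order: J2 → J3 → J1


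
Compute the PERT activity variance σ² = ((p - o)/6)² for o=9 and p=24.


σ² = ((p - o) / 6)² = (p - o)² / 36
= (24 - 9)² / 36
= 15² / 36
= 225 / 36
= 6.2500


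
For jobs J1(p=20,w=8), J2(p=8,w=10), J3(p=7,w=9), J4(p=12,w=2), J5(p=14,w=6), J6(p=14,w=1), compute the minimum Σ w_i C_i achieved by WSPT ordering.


WSPT order (by p/w): J3 → J2 → J5 → J1 → J4 → J6
  J3: C=7, w·C=9×7=63
  J2: C=15, w·C=10×15=150
  J5: C=29, w·C=6×29=174
  J1: C=49, w·C=8×49=392
  J4: C=61, w·C=2×61=122
  J6: C=75, w·C=1×75=75
Σ w·C = 976
= 976


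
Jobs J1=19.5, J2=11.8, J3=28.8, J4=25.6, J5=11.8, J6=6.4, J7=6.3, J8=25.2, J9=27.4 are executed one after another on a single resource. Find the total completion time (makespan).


Sequential makespan: sum all processing times
= 19.5 + 11.8 + 28.8 + 25.6 + 11.8 + 6.4 + 6.3 + 25.2 + 27.4
= 162.8 time units


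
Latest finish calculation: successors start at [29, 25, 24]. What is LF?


LF = min of all successor start times
Successors start at: [29, 25, 24]
LF = min(29, 25, 24)
= 24


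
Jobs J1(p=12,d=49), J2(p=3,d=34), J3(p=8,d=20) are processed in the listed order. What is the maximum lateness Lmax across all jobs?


Lateness per job (L = C - d):
  J1: C=12, d=49, L=-37
  J2: C=15, d=34, L=-19
  J3: C=23, d=20, L=3
Lmax = max(-37, -19, 3)
= 3


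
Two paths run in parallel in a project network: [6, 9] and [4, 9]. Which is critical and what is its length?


Path A: 6 + 9 = 15
Path B: 4 + 9 = 13
Critical path = longest = max(15, 13)
= 15 (Path A)


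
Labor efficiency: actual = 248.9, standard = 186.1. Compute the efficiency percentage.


Efficiency = (actual / standard) × 100
= (248.9 / 186.1) × 100
= 133.7%


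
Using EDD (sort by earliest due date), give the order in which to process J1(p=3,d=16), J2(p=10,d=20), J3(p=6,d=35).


EDD: sort by earliest due date
  J1: d=16, p=3
  J2: d=20, p=10
  J3: d=35, p=6
Order: J1 → J2 → J3


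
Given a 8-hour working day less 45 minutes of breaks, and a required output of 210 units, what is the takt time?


Available = 8×60 - 45 = 435 min
Takt time = 435 / 210
= 2.07 min/unit


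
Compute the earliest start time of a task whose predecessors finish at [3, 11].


ES = max of all predecessor completion times
Predecessors: [3, 11]
ES = max(3, 11)
= 11


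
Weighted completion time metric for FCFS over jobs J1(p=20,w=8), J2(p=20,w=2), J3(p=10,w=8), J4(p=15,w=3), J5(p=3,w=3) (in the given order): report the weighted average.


Completion times:
  J1: C=20, w×C=8×20=160
  J2: C=40, w×C=2×40=80
  J3: C=50, w×C=8×50=400
  J4: C=65, w×C=3×65=195
  J5: C=68, w×C=3×68=204
Sum w×C = 1039
Sum w = 24
Weighted avg = 1039/24
= 43.29


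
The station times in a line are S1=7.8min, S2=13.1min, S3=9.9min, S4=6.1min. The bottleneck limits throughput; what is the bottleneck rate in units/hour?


Bottleneck = longest station time
Station times: [7.8, 13.1, 9.9, 6.1]
Max = 13.1 min
Rate = 60 / 13.1
= 4.58 units/hour (bottleneck: 13.1min)


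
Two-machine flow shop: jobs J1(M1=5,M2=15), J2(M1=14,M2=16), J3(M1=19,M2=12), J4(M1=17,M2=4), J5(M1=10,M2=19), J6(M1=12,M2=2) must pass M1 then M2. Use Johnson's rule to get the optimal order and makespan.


Johnson's rule:
Group 1 (M1≤M2, sort by M1): ['J1', 'J5', 'J2']
Group 2 (M1>M2, sort desc M2): ['J3', 'J4', 'J6']
Sequence: J1 → J5 → J2 → J3 → J4 → J6
Makespan calculation:
  J1: M1 done=5, M2 done=20
  J5: M1 done=15, M2 done=39
  J2: M1 done=29, M2 done=55
  J3: M1 done=48, M2 done=67
  J4: M1 done=65, M2 done=71
  J6: M1 done=77, M2 done=79
= Sequence: J1 → J5 → J2 → J3 → J4 → J6, Makespan: 79


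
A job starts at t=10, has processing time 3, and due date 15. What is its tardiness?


Completion = start + processing = 10 + 3 = 13
Tardiness = max(0, C - d) = max(0, 13 - 15)
= max(0, -2)
= 0


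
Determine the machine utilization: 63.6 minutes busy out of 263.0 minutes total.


Utilization = busy / total × 100
= 63.6 / 263.0 × 100
= 24.2%


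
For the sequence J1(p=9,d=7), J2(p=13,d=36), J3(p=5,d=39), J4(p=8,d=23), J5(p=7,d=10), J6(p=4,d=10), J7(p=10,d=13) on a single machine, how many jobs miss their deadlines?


Completion vs due date:
  J1: C=9, d=7 → TARDY
  J2: C=22, d=36 → on time
  J3: C=27, d=39 → on time
  J4: C=35, d=23 → TARDY
  J5: C=42, d=10 → TARDY
  J6: C=46, d=10 → TARDY
  J7: C=56, d=13 → TARDY
Tardy jobs: J1, J4, J5, J6, J7
Count = 5


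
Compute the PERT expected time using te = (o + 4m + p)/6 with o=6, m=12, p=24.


te = (o + 4m + p) / 6
= (6 + 4×12 + 24) / 6
= (6 + 48 + 24) / 6
= 78 / 6
= 13.00


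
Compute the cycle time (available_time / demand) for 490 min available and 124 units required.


Cycle time = available time / demand
= 490 / 124
= 3.95 min/unit


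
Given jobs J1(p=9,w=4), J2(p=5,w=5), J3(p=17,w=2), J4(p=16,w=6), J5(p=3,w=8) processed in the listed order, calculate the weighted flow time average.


Completion times:
  J1: C=9, w×C=4×9=36
  J2: C=14, w×C=5×14=70
  J3: C=31, w×C=2×31=62
  J4: C=47, w×C=6×47=282
  J5: C=50, w×C=8×50=400
Sum w×C = 850
Sum w = 25
Weighted avg = 850/25
= 34.00


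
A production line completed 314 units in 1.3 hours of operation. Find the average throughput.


Throughput = units / time
= 314 / 1.3
= 241.5 units/hour


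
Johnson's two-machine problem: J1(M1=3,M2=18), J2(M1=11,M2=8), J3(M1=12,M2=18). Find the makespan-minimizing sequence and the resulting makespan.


Johnson's rule:
Group 1 (M1≤M2, sort by M1): ['J1', 'J3']
Group 2 (M1>M2, sort desc M2): ['J2']
Sequence: J1 → J3 → J2
Makespan calculation:
  J1: M1 done=3, M2 done=21
  J3: M1 done=15, M2 done=39
  J2: M1 done=26, M2 done=47
= Sequence: J1 → J3 → J2, Makespan: 47


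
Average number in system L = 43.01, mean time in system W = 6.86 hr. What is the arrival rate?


Little's law: L = λW → λ = L / W
= 43.01 / 6.86
= 6.27 per hour


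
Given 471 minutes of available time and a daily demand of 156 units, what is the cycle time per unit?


Cycle time = available time / demand
= 471 / 156
= 3.02 min/unit


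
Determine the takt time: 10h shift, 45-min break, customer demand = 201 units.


Available = 10×60 - 45 = 555 min
Takt time = 555 / 201
= 2.76 min/unit


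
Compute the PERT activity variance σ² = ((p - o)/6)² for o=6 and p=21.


σ² = ((p - o) / 6)² = (p - o)² / 36
= (21 - 6)² / 36
= 15² / 36
= 225 / 36
= 6.2500


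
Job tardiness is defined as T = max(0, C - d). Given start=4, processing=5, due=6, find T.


Completion = start + processing = 4 + 5 = 9
Tardiness = max(0, C - d) = max(0, 9 - 6)
= max(0, 3)
= 3


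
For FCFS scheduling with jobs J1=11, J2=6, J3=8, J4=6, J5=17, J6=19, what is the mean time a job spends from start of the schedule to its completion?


Completion times:
  J1: completes at 11
  J2: completes at 17
  J3: completes at 25
  J4: completes at 31
  J5: completes at 48
  J6: completes at 67
Sum = 199
Average = 199/6
= 33.17


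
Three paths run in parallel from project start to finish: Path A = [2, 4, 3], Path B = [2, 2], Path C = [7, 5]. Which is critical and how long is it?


Path A: 2 + 4 + 3 = 9
Path B: 2 + 2 = 4
Path C: 7 + 5 = 12
Critical path = longest = max(9, 4, 12)
= 12 (Path C)


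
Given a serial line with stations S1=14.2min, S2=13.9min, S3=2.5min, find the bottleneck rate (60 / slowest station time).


Bottleneck = longest station time
Station times: [14.2, 13.9, 2.5]
Max = 14.2 min
Rate = 60 / 14.2
= 4.23 units/hour (bottleneck: 14.2min)


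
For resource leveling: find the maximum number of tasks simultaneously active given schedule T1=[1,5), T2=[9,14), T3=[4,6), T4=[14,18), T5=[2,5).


Check each time point for overlaps:
  t=4: 3 tasks active (T1, T3, T5)
Max concurrent = 3


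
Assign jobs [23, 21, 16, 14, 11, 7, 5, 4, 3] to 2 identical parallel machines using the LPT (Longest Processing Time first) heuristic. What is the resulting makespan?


Jobs (LPT sorted): [23, 21, 16, 14, 11, 7, 5, 4, 3]
Machines: 2
  J=23 → Machine 1 (load: 0+23=23)
  J=21 → Machine 2 (load: 0+21=21)
  J=16 → Machine 2 (load: 21+16=37)
  J=14 → Machine 1 (load: 23+14=37)
  J=11 → Machine 1 (load: 37+11=48)
  J=7 → Machine 2 (load: 37+7=44)
  J=5 → Machine 2 (load: 44+5=49)
  J=4 → Machine 1 (load: 48+4=52)
  J=3 → Machine 2 (load: 49+3=52)
Machine loads: [52, 52]
Makespan = max = 52 time units


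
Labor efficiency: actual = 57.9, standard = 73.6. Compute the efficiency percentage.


Efficiency = (actual / standard) × 100
= (57.9 / 73.6) × 100
= 78.7%


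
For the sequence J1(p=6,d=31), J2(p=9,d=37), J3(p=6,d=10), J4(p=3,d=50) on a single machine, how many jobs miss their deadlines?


Completion vs due date:
  J1: C=6, d=31 → on time
  J2: C=15, d=37 → on time
  J3: C=21, d=10 → TARDY
  J4: C=24, d=50 → on time
Tardy jobs: J3
Count = 1


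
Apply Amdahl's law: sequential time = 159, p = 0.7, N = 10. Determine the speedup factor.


Amdahl's law: T_p = T × ((1-p) + p/N)
= 159 × ((1-0.7) + 0.7/10)
= 159 × (0.30 + 0.0700)
= 159 × 0.3700
= 58.83
Speedup = 159/58.83
= 2.70×


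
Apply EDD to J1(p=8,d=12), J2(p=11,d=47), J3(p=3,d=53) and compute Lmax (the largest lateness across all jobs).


EDD order: J1 → J2 → J3
Completion and lateness:
  J1: C=8, d=12, L=8-12=-4
  J2: C=19, d=47, L=19-47=-28
  J3: C=22, d=53, L=22-53=-31
Lmax = max(-4, -28, -31)
= -4


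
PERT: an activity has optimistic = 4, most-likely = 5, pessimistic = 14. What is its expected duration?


te = (o + 4m + p) / 6
= (4 + 4×5 + 14) / 6
= (4 + 20 + 14) / 6
= 38 / 6
= 6.33


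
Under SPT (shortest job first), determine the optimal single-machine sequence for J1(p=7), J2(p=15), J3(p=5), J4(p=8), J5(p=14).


SPT: sort by shortest processing time
  J3: p=5
  J1: p=7
  J4: p=8
  J5: p=14
  J2: p=15
Order: J3 → J1 → J4 → J5 → J2


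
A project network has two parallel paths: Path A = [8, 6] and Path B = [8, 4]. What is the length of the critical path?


Path A: 8 + 6 = 14
Path B: 8 + 4 = 12
Critical path = longest = max(14, 12)
= 14 (Path A)


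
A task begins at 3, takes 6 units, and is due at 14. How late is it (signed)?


Completion = 3 + 6 = 9
Lateness = C - d = 9 - 14
= -5


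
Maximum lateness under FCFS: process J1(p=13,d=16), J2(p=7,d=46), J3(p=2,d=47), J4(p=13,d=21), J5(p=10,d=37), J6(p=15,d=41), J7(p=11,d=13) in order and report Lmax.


Lateness per job (L = C - d):
  J1: C=13, d=16, L=-3
  J2: C=20, d=46, L=-26
  J3: C=22, d=47, L=-25
  J4: C=35, d=21, L=14
  J5: C=45, d=37, L=8
  J6: C=60, d=41, L=19
  J7: C=71, d=13, L=58
Lmax = max(-3, -26, -25, 14, 8, 19, 58)
= 58


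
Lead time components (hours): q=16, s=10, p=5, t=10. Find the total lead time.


Lead time = queue + setup + processing + transit
= 16 + 10 + 5 + 10
= 41 hours


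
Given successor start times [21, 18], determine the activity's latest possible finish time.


LF = min of all successor start times
Successors start at: [21, 18]
LF = min(21, 18)
= 18


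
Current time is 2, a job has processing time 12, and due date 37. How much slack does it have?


Slack = due - current_time - processing
= 37 - 2 - 12
= 23


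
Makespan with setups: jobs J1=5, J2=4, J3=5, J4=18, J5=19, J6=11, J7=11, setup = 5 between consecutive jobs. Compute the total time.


Makespan = Σ processing + (n-1) × setup
= (5 + 4 + 5 + 18 + 19 + 11 + 11) + (7-1)×5
= 73 + 30
= 103 time units


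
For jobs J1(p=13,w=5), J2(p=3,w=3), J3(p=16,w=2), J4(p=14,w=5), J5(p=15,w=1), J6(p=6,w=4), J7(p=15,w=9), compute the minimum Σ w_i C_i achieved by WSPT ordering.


WSPT order (by p/w): J2 → J6 → J7 → J1 → J4 → J3 → J5
  J2: C=3, w·C=3×3=9
  J6: C=9, w·C=4×9=36
  J7: C=24, w·C=9×24=216
  J1: C=37, w·C=5×37=185
  J4: C=51, w·C=5×51=255
  J3: C=67, w·C=2×67=134
  J5: C=82, w·C=1×82=82
Σ w·C = 917
= 917


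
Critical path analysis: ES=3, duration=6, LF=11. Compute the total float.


EF = ES + duration = 3 + 6 = 9
LS = LF - duration = 11 - 6 = 5
Total Float = LF - EF = 11 - 9
(or LS - ES = 5 - 3)
= 2


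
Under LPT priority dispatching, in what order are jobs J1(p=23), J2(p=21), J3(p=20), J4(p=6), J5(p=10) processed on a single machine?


LPT: sort by longest processing time first
  J1: p=23
  J2: p=21
  J3: p=20
  J5: p=10
  J4: p=6
Order: J1 → J2 → J3 → J5 → J4


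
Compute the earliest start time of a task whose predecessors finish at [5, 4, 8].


ES = max of all predecessor completion times
Predecessors: [5, 4, 8]
ES = max(5, 4, 8)
= 8


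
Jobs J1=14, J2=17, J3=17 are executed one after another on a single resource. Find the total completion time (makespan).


Sequential makespan: sum all processing times
= 14 + 17 + 17
= 48 time units


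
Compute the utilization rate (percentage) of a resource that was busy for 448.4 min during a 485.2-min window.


Utilization = busy / total × 100
= 448.4 / 485.2 × 100
= 92.4%


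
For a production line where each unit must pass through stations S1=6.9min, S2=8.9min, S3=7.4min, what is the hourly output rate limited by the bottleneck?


Bottleneck = longest station time
Station times: [6.9, 8.9, 7.4]
Max = 8.9 min
Rate = 60 / 8.9
= 6.74 units/hour (bottleneck: 8.9min)


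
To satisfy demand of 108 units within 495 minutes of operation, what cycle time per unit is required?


Cycle time = available time / demand
= 495 / 108
= 4.58 min/unit


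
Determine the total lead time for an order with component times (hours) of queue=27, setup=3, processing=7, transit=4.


Lead time = queue + setup + processing + transit
= 27 + 3 + 7 + 4
= 41 hours


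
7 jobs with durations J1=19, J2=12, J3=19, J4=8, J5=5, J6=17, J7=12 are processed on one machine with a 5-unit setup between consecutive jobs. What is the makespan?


Makespan = Σ processing + (n-1) × setup
= (19 + 12 + 19 + 8 + 5 + 17 + 12) + (7-1)×5
= 92 + 30
= 122 time units


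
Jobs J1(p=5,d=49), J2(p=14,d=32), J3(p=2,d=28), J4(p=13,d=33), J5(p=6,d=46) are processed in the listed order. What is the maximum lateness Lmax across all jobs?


Lateness per job (L = C - d):
  J1: C=5, d=49, L=-44
  J2: C=19, d=32, L=-13
  J3: C=21, d=28, L=-7
  J4: C=34, d=33, L=1
  J5: C=40, d=46, L=-6
Lmax = max(-44, -13, -7, 1, -6)
= 1


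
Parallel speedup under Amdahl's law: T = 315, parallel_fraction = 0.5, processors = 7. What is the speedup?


Amdahl's law: T_p = T × ((1-p) + p/N)
= 315 × ((1-0.5) + 0.5/7)
= 315 × (0.50 + 0.0714)
= 315 × 0.5714
= 180.00
Speedup = 315/180.00
= 1.75×


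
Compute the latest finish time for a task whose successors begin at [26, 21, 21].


LF = min of all successor start times
Successors start at: [26, 21, 21]
LF = min(26, 21, 21)
= 21


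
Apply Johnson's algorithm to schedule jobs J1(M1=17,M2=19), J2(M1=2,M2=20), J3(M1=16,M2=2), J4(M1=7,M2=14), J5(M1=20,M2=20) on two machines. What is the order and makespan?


Johnson's rule:
Group 1 (M1≤M2, sort by M1): ['J2', 'J4', 'J1', 'J5']
Group 2 (M1>M2, sort desc M2): ['J3']
Sequence: J2 → J4 → J1 → J5 → J3
Makespan calculation:
  J2: M1 done=2, M2 done=22
  J4: M1 done=9, M2 done=36
  J1: M1 done=26, M2 done=55
  J5: M1 done=46, M2 done=75
  J3: M1 done=62, M2 done=77
= Sequence: J2 → J4 → J1 → J5 → J3, Makespan: 77


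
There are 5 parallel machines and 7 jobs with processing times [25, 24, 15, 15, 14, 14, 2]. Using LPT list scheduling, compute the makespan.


Jobs (LPT sorted): [25, 24, 15, 15, 14, 14, 2]
Machines: 5
  J=25 → Machine 1 (load: 0+25=25)
  J=24 → Machine 2 (load: 0+24=24)
  J=15 → Machine 3 (load: 0+15=15)
  J=15 → Machine 4 (load: 0+15=15)
  J=14 → Machine 5 (load: 0+14=14)
  J=14 → Machine 5 (load: 14+14=28)
  J=2 → Machine 3 (load: 15+2=17)
Machine loads: [25, 24, 17, 15, 28]
Makespan = max = 28 time units


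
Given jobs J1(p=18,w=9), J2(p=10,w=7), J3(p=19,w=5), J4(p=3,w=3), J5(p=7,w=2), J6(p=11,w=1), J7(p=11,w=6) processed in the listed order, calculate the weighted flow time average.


Completion times:
  J1: C=18, w×C=9×18=162
  J2: C=28, w×C=7×28=196
  J3: C=47, w×C=5×47=235
  J4: C=50, w×C=3×50=150
  J5: C=57, w×C=2×57=114
  J6: C=68, w×C=1×68=68
  J7: C=79, w×C=6×79=474
Sum w×C = 1399
Sum w = 33
Weighted avg = 1399/33
= 42.39


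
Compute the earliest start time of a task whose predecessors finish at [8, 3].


ES = max of all predecessor completion times
Predecessors: [8, 3]
ES = max(8, 3)
= 8


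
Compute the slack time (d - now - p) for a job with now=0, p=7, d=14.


Slack = due - current_time - processing
= 14 - 0 - 7
= 7


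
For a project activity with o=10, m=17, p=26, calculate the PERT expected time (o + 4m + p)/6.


te = (o + 4m + p) / 6
= (10 + 4×17 + 26) / 6
= (10 + 68 + 26) / 6
= 104 / 6
= 17.33


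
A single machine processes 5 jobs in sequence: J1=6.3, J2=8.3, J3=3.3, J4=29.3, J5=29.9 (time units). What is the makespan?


Sequential makespan: sum all processing times
= 6.3 + 8.3 + 3.3 + 29.3 + 29.9
= 77.1 time units


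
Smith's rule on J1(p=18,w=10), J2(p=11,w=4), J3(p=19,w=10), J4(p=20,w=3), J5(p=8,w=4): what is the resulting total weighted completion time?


WSPT order (by p/w): J1 → J3 → J5 → J2 → J4
  J1: C=18, w·C=10×18=180
  J3: C=37, w·C=10×37=370
  J5: C=45, w·C=4×45=180
  J2: C=56, w·C=4×56=224
  J4: C=76, w·C=3×76=228
Σ w·C = 1182
= 1182


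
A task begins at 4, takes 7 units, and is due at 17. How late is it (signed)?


Completion = 4 + 7 = 11
Lateness = C - d = 11 - 17
= -6


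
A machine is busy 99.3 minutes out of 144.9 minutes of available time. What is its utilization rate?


Utilization = busy / total × 100
= 99.3 / 144.9 × 100
= 68.5%


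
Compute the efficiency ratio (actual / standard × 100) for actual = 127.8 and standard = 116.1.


Efficiency = (actual / standard) × 100
= (127.8 / 116.1) × 100
= 110.1%


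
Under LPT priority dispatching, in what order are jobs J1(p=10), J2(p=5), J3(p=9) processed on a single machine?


LPT: sort by longest processing time first
  J1: p=10
  J3: p=9
  J2: p=5
Order: J1 → J3 → J2


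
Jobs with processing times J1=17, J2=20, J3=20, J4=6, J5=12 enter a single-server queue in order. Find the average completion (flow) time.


Completion times:
  J1: completes at 17
  J2: completes at 37
  J3: completes at 57
  J4: completes at 63
  J5: completes at 75
Sum = 249
Average = 249/5
= 49.80


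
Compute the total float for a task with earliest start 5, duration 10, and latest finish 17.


EF = ES + duration = 5 + 10 = 15
LS = LF - duration = 17 - 10 = 7
Total Float = LF - EF = 17 - 15
(or LS - ES = 7 - 5)
= 2


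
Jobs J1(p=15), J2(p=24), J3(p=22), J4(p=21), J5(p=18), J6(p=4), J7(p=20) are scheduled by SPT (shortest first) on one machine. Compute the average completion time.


SPT order: J6 → J1 → J5 → J7 → J4 → J3 → J2
Completion times:
  J6: C=4
  J1: C=19
  J5: C=37
  J7: C=57
  J4: C=78
  J3: C=100
  J2: C=124
Sum = 419, n = 7
Mean flow = 419/7
= 59.86


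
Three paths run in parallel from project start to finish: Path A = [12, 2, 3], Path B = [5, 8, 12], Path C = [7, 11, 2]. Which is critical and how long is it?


Path A: 12 + 2 + 3 = 17
Path B: 5 + 8 + 12 = 25
Path C: 7 + 11 + 2 = 20
Critical path = longest = max(17, 25, 20)
= 25 (Path B)
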